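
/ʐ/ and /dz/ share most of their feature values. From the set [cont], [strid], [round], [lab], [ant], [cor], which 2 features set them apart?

[continuant], [anterior]

The two segments share [+strident], [−round], [−labial], [+coronal]. The only features from the list on which they differ: /ʐ/ is [+continuant] while /dz/ is [−continuant]; /ʐ/ is [−anterior] while /dz/ is [+anterior].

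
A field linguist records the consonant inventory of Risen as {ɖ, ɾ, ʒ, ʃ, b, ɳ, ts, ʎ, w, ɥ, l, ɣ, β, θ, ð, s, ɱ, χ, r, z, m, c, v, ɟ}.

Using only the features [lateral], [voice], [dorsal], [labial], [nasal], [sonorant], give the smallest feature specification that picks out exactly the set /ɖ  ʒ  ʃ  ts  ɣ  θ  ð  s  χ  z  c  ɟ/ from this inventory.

The class [−sonorant], [−labial] has exactly /ɖ, ʒ, ʃ, ts, ɣ, θ, ð, s, χ, z, c, ɟ/ as its extension in this inventory. No smaller conjunction from the listed features achieves this: [−labial] alone would also admit /ɾ, ɳ, ʎ, l, …/; [−sonorant] alone would also admit /b, β, v/; and checking the remaining single features turns up none with this extension.

[−sonorant, −labial]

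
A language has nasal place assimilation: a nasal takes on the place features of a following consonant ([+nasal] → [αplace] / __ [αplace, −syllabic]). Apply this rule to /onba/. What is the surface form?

The only nasal preceding a consonant is /n/ before /b/. /b/ is [+labial], so /n/ → /m/, giving [omba].

[omba]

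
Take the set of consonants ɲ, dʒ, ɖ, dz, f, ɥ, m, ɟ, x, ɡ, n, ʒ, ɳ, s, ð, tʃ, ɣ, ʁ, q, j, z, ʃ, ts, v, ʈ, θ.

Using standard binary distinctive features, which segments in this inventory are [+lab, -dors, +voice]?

m, v

First, the [+labial] segments are /f, ɥ, m, v/.
Within that set, [-dorsal] gives /f, m, v/.
Among these, [+voice] leaves /m, v/.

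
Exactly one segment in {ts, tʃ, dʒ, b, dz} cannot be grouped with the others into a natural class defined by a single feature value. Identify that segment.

The remaining segments after removing /b/ share [+delayed release]; /b/ (voiced bilabial stop) is [−delayed release]. For every other candidate removal, the leftover set fails to share any single feature value that the removed segment lacks.

b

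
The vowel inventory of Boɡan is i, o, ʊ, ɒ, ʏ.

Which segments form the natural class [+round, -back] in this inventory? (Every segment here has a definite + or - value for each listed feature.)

ʏ

First, the [+round] segments are /o, ʊ, ɒ, ʏ/.
Then [-back] leaves /ʏ/.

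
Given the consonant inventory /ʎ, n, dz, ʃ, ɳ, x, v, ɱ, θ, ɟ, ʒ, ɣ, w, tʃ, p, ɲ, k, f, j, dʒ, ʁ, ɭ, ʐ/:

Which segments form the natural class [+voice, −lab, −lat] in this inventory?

n, dz, ɳ, ɟ, ʒ, ɣ, ɲ, j, dʒ, ʁ, ʐ

Checking each segment against [+voice], [−labial], [−lateral]: /n/ (alveolar nasal), /dz/ (voiced alveolar affricate), /ɳ/ (retroflex nasal), /ɟ/ (voiced palatal stop), /ʒ/ (voiced postalveolar fricative), /ɣ/ (voiced velar fricative), among others, satisfy every feature; every other segment in the inventory fails at least one.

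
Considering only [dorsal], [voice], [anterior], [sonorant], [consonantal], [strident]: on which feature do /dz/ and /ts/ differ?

[voice]

/dz/ (voiced alveolar affricate) and /ts/ (voiceless alveolar affricate) agree on [-dorsal], [+anterior], [-sonorant], [+consonantal], [+strident]. They differ on [voice] (/dz/ [+], /ts/ [-]).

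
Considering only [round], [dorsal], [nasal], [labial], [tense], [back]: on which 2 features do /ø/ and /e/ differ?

The two segments share [+dorsal], [−nasal], [+tense], [−back]. The only features from the list on which they differ: /ø/ is [+labial] while /e/ is [−labial]; /ø/ is [+round] while /e/ is [−round].

[labial], [round]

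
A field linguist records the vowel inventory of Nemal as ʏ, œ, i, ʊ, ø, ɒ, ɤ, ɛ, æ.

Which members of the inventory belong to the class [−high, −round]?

Among the inventory, the [−high] segments are /œ, ø, ɒ, ɤ, ɛ, æ/.
Among these, [−round] leaves /ɤ, ɛ, æ/.

ɤ, ɛ, æ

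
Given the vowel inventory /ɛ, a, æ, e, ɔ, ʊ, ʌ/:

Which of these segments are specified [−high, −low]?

Among the inventory, the [−high] segments are /ɛ, a, æ, e, ɔ, ʌ/.
Intersecting with [−low] leaves /ɛ, e, ɔ, ʌ/.

ɛ, e, ɔ, ʌ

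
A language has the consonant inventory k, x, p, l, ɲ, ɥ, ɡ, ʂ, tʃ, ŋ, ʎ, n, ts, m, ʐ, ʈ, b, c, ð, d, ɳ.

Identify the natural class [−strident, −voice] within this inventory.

k, x, p, ʈ, c

Among the inventory, the [−strident] segments are /k, x, p, l, ɲ, ɥ, ɡ, ŋ, ʎ, n, m, ʈ, b, c, ð, d, ɳ/.
Of those, [−voice] leaves /k, x, p, ʈ, c/.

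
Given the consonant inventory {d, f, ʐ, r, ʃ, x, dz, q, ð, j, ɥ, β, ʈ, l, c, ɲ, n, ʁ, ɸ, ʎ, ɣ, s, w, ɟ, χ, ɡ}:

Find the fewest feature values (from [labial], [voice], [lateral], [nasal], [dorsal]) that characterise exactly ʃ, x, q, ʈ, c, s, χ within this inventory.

[−voice, −labial]

Every target segment is [−voice], [−labial]; each remaining inventory member fails at least one of these. Each conjunct is needed — [−labial] alone would also admit /d, ʐ, r, dz, …/; [−voice] alone would also admit /f, ɸ/ — and no other single listed feature has exactly this extension, so two is the minimum.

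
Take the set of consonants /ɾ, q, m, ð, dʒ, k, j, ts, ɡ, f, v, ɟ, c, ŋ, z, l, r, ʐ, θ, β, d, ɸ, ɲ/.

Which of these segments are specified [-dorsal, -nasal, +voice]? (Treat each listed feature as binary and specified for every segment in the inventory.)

Checking each segment against [-dorsal], [-nasal], [+voice]: /ɾ/ (alveolar tap), /ð/ (voiced dental fricative), /dʒ/ (voiced postalveolar affricate), /v/ (voiced labiodental fricative), /z/ (voiced alveolar fricative), /l/ (alveolar lateral approximant), among others, satisfy every feature; every other segment in the inventory fails at least one.

ɾ, ð, dʒ, v, z, l, r, ʐ, β, d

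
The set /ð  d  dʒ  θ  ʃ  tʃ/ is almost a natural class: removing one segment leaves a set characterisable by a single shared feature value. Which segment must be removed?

[distributed] groups all but one: /ð, θ, dʒ, ʃ, tʃ/ share [+distributed] while /d/ (voiced alveolar stop) alone is [-distributed]. Removing any other segment would not leave a single-feature class that excludes it.

d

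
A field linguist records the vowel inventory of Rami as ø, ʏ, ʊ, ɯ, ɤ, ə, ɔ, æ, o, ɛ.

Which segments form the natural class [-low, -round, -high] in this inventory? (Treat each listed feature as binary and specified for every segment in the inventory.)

ɤ, ə, ɛ

Eliminate segments failing any feature: /ø, ʏ, ʊ, ɔ, o/ are [+round]; /ɯ/ is [+high]; /æ/ is [+low]. The remaining /ɤ, ə, ɛ/ satisfy [-low], [-round], [-high].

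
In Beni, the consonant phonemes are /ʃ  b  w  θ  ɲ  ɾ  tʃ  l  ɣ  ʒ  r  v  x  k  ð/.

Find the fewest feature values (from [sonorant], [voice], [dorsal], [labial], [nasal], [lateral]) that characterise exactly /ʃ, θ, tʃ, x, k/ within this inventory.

[−voice]

The target set is precisely the extension of [−voice] in this inventory.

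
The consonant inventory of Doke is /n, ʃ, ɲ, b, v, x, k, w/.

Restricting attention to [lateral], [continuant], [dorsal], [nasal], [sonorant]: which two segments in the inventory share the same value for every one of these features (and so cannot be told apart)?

v, ʃ

On the given features, /v/ and /ʃ/ have an identical profile: [−lateral], [+continuant], [−dorsal], [−nasal], [−sonorant]. No other two segments in the inventory coincide on all 5 features. (They do differ in [voice], [labial] and [coronal], which are not among the given features.)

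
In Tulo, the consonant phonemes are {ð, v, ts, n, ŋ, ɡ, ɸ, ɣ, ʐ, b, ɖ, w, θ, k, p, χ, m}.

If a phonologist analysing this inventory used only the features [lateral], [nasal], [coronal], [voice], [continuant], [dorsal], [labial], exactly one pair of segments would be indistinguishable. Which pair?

/ð/ (voiced dental fricative) and /ʐ/ (voiced retroflex fricative) are both [−lateral], [−nasal], [+coronal], [+voice], [+continuant], [−dorsal], [−labial], so none of the listed features separates them. (They do differ in [strident], [anterior] and [distributed], which are not among the given features.) Every other pair in the inventory differs on at least one listed feature.

ð, ʐ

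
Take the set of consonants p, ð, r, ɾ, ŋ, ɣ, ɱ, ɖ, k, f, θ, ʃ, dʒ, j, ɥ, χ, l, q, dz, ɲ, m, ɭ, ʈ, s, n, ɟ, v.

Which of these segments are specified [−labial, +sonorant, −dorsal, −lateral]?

r, ɾ, n

Eliminate segments failing any feature: /p, ɱ, f, ɥ, m, v/ are [+labial]; /ð, ɣ, ɖ, k, θ, ʃ, dʒ, χ, q, dz, ʈ, s, ɟ/ are [−sonorant]; /ŋ, j, ɲ/ are [+dorsal]; /l, ɭ/ are [+lateral]. The remaining /r, ɾ, n/ satisfy [−labial], [+sonorant], [−dorsal], [−lateral].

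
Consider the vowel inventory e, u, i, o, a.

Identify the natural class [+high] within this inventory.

The feature [high] marks segments produced with the tongue body raised. In this inventory /u, i/ have that property, so they are [+high]; /e, o, a/ are [-high].

u, i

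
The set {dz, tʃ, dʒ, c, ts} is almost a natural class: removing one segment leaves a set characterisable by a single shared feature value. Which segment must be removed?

c

[delayed release] (equivalently [strident], [dorsal]) groups all but one: /dʒ, dz, ts, tʃ/ share [+delayed release] while /c/ (voiceless palatal stop) alone is [−delayed release]. Removing any other segment would not leave a single-feature class that excludes it.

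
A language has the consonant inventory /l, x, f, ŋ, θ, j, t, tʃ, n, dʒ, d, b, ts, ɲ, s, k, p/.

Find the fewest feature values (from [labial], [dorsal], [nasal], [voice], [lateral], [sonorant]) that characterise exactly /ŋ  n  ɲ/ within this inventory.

[+nasal]

Every target segment is [+nasal] and no other inventory member is, so one feature is enough.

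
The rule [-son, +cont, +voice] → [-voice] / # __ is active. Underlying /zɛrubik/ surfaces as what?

The only segment in the rule's environment that also matches [-son, +cont, +voice] is /z/. Applying [-voice] turns the voiced alveolar fricative into /s/ (voiceless alveolar fricative), giving [sɛrubik].

[sɛrubik]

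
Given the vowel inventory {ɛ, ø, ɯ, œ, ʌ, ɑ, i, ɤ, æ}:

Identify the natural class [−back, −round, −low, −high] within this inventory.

Eliminate segments failing any feature: /ø, œ/ are [+round]; /ɯ, ʌ, ɑ, ɤ/ are [+back]; /i/ is [+high]; /æ/ is [+low]. The remaining /ɛ/ satisfy [−back], [−round], [−low], [−high].

ɛ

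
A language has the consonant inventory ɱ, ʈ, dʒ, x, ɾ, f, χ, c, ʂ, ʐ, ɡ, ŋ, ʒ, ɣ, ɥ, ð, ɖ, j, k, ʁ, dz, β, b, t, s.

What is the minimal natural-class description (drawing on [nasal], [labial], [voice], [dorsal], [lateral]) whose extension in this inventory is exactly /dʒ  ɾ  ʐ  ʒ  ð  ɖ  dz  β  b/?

[+voice, -nasal, -dorsal]

Every target segment is [+voice], [-nasal], [-dorsal]; each remaining inventory member fails at least one of these. Each conjunct is needed — [-nasal, -dorsal] alone would also admit /ʈ, f, ʂ, t, …/; [+voice, -dorsal] alone would also admit /ɱ/; [+voice, -nasal] alone would also admit /ɡ, ɣ, ɥ, j, …/ — and no other combination of two listed features has exactly this extension, so three is the minimum.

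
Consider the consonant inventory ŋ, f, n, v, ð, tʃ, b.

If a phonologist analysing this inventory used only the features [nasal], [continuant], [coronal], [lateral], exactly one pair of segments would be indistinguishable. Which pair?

f, v

/f/ (voiceless labiodental fricative) and /v/ (voiced labiodental fricative) are both [−nasal], [+continuant], [−coronal], [−lateral], so none of the listed features separates them. (They do differ in [voice], which is not among the given features.) Every other pair in the inventory differs on at least one listed feature.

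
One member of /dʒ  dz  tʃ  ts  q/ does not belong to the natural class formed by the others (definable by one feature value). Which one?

[delayed release] (equivalently [strident], [coronal], [dorsal]) groups all but one: /dz, tʃ, ts, dʒ/ share [+delayed release] while /q/ (voiceless uvular stop) alone is [-delayed release]. Removing any other segment would not leave a single-feature class that excludes it.

q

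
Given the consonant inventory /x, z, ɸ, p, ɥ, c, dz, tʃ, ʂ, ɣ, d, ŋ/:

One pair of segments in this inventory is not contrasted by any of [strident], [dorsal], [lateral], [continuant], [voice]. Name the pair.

ɣ, ɥ

Both /ɣ/ and /ɥ/ are [−strident], [+dorsal], [−lateral], [+continuant], [+voice]. Since the list omits [sonorant], [labial], [round] and [back] — which do distinguish the voiced velar fricative from the labial-palatal glide — this pair collapses; all other pairs remain distinct.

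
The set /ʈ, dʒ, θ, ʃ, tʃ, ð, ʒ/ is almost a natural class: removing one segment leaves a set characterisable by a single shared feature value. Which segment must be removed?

/ð, ʃ, θ, dʒ, ʒ, tʃ/ are all [+distributed], but /ʈ/ (voiceless retroflex stop) is [−distributed]. No other single segment can be removed to leave a set sharing one feature value that the removed segment lacks, so /ʈ/ is the odd one out.

ʈ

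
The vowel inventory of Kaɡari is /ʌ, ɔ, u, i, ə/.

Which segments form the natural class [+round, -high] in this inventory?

Eliminate segments failing any feature: /ʌ, i, ə/ are [-round]; /u/ is [+high]. The remaining /ɔ/ satisfy [+round], [-high].

ɔ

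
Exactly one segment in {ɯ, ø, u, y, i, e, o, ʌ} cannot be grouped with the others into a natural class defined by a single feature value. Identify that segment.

ʌ

[tense] groups all but one: /y, ø, i, u, o, e, ɯ/ share [+tense] while /ʌ/ (mid back unrounded lax vowel) alone is [-tense]. Removing any other segment would not leave a single-feature class that excludes it.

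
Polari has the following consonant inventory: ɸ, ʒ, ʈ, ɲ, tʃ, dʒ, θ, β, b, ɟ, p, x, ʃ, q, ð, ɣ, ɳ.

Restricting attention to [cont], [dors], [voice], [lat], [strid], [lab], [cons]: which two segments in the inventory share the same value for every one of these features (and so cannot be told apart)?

On the given features, /ɲ/ and /ɟ/ have an identical profile: [−continuant], [+dorsal], [+voice], [−lateral], [−strident], [−labial], [+consonantal]. No other two segments in the inventory coincide on all 7 features. (They do differ in [sonorant] and [nasal], which are not among the given features.)

ɲ, ɟ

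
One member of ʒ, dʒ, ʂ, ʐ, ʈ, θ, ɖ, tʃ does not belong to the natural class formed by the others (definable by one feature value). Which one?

θ

[anterior] groups all but one: /dʒ, ʐ, ʒ, tʃ, ɖ, ʂ, ʈ/ share [−anterior] while /θ/ (voiceless dental fricative) alone is [+anterior]. Removing any other segment would not leave a single-feature class that excludes it.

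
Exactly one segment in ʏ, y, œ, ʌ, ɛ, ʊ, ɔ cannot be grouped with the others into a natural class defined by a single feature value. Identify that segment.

y

/œ, ɔ, ʏ, ʊ, ɛ, ʌ/ are all [−tense], but /y/ (high front rounded tense vowel) is [+tense]. No other single segment can be removed to leave a set sharing one feature value that the removed segment lacks, so /y/ is the odd one out.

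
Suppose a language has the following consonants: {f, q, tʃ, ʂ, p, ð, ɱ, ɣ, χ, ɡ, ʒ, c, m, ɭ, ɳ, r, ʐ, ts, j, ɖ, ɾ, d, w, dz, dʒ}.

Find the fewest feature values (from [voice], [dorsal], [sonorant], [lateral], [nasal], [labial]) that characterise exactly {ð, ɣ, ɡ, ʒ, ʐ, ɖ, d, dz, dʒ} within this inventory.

[−sonorant, +voice]

/ð, ɣ, ɡ, ʒ, ʐ, ɖ, d, dz, dʒ/ are all [−sonorant], [+voice], and no other segment in the inventory matches both values. Dropping any one of them over-generates: [+voice] alone would also admit /ɱ, m, ɭ, ɳ, …/; [−sonorant] alone would also admit /f, q, tʃ, ʂ, …/. No other single listed feature picks out exactly this set either, so fewer than two features will not do.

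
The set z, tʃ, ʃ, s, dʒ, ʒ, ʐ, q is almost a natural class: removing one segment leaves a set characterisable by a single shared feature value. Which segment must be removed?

q

[strident] (equivalently [coronal], [dorsal]) groups all but one: /ʐ, ʒ, tʃ, s, ʃ, dʒ, z/ share [+strident] while /q/ (voiceless uvular stop) alone is [−strident]. Removing any other segment would not leave a single-feature class that excludes it.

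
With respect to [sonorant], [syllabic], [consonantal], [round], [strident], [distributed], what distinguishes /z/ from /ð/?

/z/ (voiced alveolar fricative) and /ð/ (voiced dental fricative) agree on [−sonorant], [−syllabic], [+consonantal], [−round]. They differ on [strident] (/z/ [+], /ð/ [−]), [distributed] (/z/ [−], /ð/ [+]).

[strident], [distributed]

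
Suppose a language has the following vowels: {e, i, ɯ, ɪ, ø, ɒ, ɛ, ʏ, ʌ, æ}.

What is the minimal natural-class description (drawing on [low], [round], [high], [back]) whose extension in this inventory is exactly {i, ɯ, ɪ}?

[+high, -round]

/i, ɯ, ɪ/ are all [+high], [-round], and no other segment in the inventory matches both values. Dropping any one of them over-generates: [-round] alone would also admit /e, ɛ, ʌ, æ/; [+high] alone would also admit /ʏ/. No other single listed feature picks out exactly this set either, so fewer than two features will not do.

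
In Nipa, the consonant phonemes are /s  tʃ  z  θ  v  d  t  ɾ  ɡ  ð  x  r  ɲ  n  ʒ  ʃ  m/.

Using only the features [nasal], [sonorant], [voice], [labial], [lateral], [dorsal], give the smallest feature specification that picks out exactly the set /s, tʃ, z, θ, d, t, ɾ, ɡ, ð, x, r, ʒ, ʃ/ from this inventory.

[-nasal, -labial]

The class [-nasal], [-labial] has exactly /s, tʃ, z, θ, d, t, ɾ, ɡ, ð, x, r, ʒ, ʃ/ as its extension in this inventory. No smaller conjunction from the listed features achieves this: [-labial] alone would also admit /ɲ, n/; [-nasal] alone would also admit /v/; and checking the remaining single features turns up none with this extension.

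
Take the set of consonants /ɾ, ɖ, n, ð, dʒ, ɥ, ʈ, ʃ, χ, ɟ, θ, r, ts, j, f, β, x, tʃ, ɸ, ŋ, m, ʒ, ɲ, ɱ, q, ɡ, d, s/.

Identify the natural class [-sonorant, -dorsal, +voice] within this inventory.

ɖ, ð, dʒ, β, ʒ, d

Checking each segment against [-sonorant], [-dorsal], [+voice]: /ɖ/ (voiced retroflex stop), /ð/ (voiced dental fricative), /dʒ/ (voiced postalveolar affricate), /β/ (voiced bilabial fricative), /ʒ/ (voiced postalveolar fricative), /d/ (voiced alveolar stop) satisfy every feature; every other segment in the inventory fails at least one.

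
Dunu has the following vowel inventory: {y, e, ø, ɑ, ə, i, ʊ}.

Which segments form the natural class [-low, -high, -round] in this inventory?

e, ə

Among the inventory, the [-low] segments are /y, e, ø, ə, i, ʊ/.
Intersecting with [-high] gives /e, ø, ə/.
Intersecting with [-round] leaves /e, ə/.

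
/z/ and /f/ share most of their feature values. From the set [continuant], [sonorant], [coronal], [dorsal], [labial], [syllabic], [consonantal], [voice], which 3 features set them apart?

[voice], [labial], [coronal]

/z/ (voiced alveolar fricative) and /f/ (voiceless labiodental fricative) agree on [+continuant], [−sonorant], [−dorsal], [−syllabic], [+consonantal]. They differ on [voice] (/z/ [+], /f/ [−]), [labial] (/z/ [−], /f/ [+]), [coronal] (/z/ [+], /f/ [−]).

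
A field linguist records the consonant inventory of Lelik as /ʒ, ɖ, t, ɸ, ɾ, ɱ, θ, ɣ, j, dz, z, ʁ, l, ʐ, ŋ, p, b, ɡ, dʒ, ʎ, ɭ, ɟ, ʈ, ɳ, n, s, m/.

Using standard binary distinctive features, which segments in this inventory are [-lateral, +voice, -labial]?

Eliminate segments failing any feature: /t, ɸ, θ, p, ʈ, s/ are [-voice]; /ɱ, b, m/ are [+labial]; /l, ʎ, ɭ/ are [+lateral]. The remaining /ʒ, ɖ, ɾ, ɣ, j, dz, z, ʁ, ʐ, ŋ, ɡ, dʒ, ɟ, ɳ, n/ satisfy [-lateral], [+voice], [-labial].

ʒ, ɖ, ɾ, ɣ, j, dz, z, ʁ, ʐ, ŋ, ɡ, dʒ, ɟ, ɳ, n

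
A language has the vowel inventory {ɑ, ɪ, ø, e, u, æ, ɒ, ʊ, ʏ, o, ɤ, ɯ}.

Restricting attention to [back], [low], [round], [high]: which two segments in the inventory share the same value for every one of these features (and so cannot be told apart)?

On the given features, /u/ and /ʊ/ have an identical profile: [+back], [−low], [+round], [+high]. No other two segments in the inventory coincide on all 4 features. (They do differ in [tense], which is not among the given features.)

u, ʊ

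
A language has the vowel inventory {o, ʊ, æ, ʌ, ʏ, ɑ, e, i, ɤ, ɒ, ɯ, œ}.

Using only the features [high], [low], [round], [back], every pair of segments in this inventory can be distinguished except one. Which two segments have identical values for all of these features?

On the given features, /ʌ/ and /ɤ/ have an identical profile: [-high], [-low], [-round], [+back]. No other two segments in the inventory coincide on all 4 features. (They do differ in [tense], which is not among the given features.)

ʌ, ɤ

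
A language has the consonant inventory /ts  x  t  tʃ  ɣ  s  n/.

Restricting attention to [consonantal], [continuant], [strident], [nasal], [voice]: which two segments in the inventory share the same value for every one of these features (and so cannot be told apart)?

Both /tʃ/ and /ts/ are [+consonantal], [-continuant], [+strident], [-nasal], [-voice]. Since the list omits [anterior] and [distributed] — which do distinguish the voiceless postalveolar affricate from the voiceless alveolar affricate — this pair collapses; all other pairs remain distinct.

tʃ, ts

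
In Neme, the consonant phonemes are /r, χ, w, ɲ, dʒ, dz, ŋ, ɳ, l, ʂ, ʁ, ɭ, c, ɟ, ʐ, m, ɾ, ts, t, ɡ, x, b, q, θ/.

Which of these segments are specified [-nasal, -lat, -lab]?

r, χ, dʒ, dz, ʂ, ʁ, c, ɟ, ʐ, ɾ, ts, t, ɡ, x, q, θ

Checking each segment against [-nasal], [-lateral], [-labial]: /r/ (alveolar trill), /χ/ (voiceless uvular fricative), /dʒ/ (voiced postalveolar affricate), /dz/ (voiced alveolar affricate), /ʂ/ (voiceless retroflex fricative), /ʁ/ (voiced uvular fricative), among others, satisfy every feature; every other segment in the inventory fails at least one.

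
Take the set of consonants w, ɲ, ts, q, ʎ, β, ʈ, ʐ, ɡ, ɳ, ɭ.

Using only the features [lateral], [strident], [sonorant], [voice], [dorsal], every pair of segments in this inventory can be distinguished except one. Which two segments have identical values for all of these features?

Both /ɲ/ and /w/ are [-lateral], [-strident], [+sonorant], [+voice], [+dorsal]. Since the list omits [nasal], [continuant], [labial], [round] and [back] — which do distinguish the palatal nasal from the labial-velar glide — this pair collapses; all other pairs remain distinct.

ɲ, w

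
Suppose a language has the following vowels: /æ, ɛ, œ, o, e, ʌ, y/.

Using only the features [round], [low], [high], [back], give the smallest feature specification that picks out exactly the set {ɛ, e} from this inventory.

Every target segment is [−low], [−back], [−round]; each remaining inventory member fails at least one of these. Each conjunct is needed — [−back, −round] alone would also admit /æ/; [−low, −round] alone would also admit /ʌ/; [−low, −back] alone would also admit /œ, y/ — and no other combination of two listed features has exactly this extension, so three is the minimum.

[−low, −back, −round]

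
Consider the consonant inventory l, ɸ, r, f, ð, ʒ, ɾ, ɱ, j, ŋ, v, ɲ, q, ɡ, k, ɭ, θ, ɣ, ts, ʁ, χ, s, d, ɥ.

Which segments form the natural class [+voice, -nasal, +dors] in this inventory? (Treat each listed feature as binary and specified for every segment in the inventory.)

j, ɡ, ɣ, ʁ, ɥ

Among the inventory, the [+voice] segments are /l, r, ð, ʒ, ɾ, ɱ, j, ŋ, v, ɲ, ɡ, ɭ, ɣ, ʁ, d, ɥ/.
Then [-nasal] gives /l, r, ð, ʒ, ɾ, j, v, ɡ, ɭ, ɣ, ʁ, d, ɥ/.
Intersecting with [+dorsal] leaves /j, ɡ, ɣ, ʁ, ɥ/.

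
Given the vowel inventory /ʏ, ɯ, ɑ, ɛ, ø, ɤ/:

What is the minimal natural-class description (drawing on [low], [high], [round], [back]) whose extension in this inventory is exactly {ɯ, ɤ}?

[−low, +back]

Every target segment is [−low], [+back]; each remaining inventory member fails at least one of these. Each conjunct is needed — [+back] alone would also admit /ɑ/; [−low] alone would also admit /ʏ, ɛ, ø/ — and no other single listed feature has exactly this extension, so two is the minimum.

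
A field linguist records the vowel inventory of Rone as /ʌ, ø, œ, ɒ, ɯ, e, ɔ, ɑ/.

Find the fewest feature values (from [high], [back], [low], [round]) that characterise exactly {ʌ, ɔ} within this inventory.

[−high, −low, +back]

Every target segment is [−high], [−low], [+back]; each remaining inventory member fails at least one of these. Each conjunct is needed — [−low, +back] alone would also admit /ɯ/; [−high, +back] alone would also admit /ɒ, ɑ/; [−high, −low] alone would also admit /ø, œ, e/ — and no other combination of two listed features has exactly this extension, so three is the minimum.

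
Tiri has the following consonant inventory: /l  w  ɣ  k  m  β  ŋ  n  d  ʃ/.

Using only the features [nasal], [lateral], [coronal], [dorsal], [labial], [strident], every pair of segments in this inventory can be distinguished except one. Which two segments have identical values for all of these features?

ɣ, k

/ɣ/ (voiced velar fricative) and /k/ (voiceless velar stop) are both [-nasal], [-lateral], [-coronal], [+dorsal], [-labial], [-strident], so none of the listed features separates them. (They do differ in [voice] and [continuant], which are not among the given features.) Every other pair in the inventory differs on at least one listed feature.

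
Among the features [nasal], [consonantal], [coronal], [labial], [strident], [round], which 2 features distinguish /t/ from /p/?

The two segments share [-nasal], [+consonantal], [-strident], [-round]. The only features from the list on which they differ: /t/ is [-labial] while /p/ is [+labial]; /t/ is [+coronal] while /p/ is [-coronal].

[labial], [coronal]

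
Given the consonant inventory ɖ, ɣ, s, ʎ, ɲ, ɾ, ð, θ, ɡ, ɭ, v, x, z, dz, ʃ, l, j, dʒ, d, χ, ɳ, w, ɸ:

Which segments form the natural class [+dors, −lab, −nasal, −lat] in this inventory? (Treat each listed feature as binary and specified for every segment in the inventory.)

The [+dorsal] segments are /ɣ, ʎ, ɲ, ɡ, x, j, χ, w/.
Of those, [−labial] gives /ɣ, ʎ, ɲ, ɡ, x, j, χ/.
Intersecting with [−nasal] gives /ɣ, ʎ, ɡ, x, j, χ/.
Of those, [−lateral] leaves /ɣ, ɡ, x, j, χ/.

ɣ, ɡ, x, j, χ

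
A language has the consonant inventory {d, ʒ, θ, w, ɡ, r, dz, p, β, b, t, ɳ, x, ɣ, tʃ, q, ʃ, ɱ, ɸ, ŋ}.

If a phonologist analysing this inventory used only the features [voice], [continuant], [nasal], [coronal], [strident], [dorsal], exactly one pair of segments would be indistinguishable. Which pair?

On the given features, /ɣ/ and /w/ have an identical profile: [+voice], [+continuant], [−nasal], [−coronal], [−strident], [+dorsal]. No other two segments in the inventory coincide on all 6 features. (They do differ in [sonorant], [labial] and [round], which are not among the given features.)

ɣ, w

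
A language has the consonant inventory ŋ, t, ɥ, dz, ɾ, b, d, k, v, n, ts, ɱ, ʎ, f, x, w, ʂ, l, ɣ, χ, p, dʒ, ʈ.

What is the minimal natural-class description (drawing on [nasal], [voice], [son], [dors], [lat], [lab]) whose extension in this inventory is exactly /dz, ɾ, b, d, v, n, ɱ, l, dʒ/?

[+voice, −dors]

/dz, ɾ, b, d, v, n, ɱ, l, dʒ/ are all [+voice], [−dorsal], and no other segment in the inventory matches both values. Dropping any one of them over-generates: [−dorsal] alone would also admit /t, ts, f, ʂ, …/; [+voice] alone would also admit /ŋ, ɥ, ʎ, w, …/. No other single listed feature picks out exactly this set either, so fewer than two features will not do.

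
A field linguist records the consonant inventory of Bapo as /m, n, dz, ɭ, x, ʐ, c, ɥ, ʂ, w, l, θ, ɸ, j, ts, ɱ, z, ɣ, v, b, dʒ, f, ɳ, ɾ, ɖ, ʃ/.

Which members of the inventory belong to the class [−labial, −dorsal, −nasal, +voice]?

First, the [−labial] segments are /n, dz, ɭ, x, ʐ, c, ʂ, l, θ, j, ts, z, ɣ, dʒ, ɳ, ɾ, ɖ, ʃ/.
Of those, [−dorsal] gives /n, dz, ɭ, ʐ, ʂ, l, θ, ts, z, dʒ, ɳ, ɾ, ɖ, ʃ/.
Within that set, [−nasal] gives /dz, ɭ, ʐ, ʂ, l, θ, ts, z, dʒ, ɾ, ɖ, ʃ/.
Of those, [+voice] leaves /dz, ɭ, ʐ, l, z, dʒ, ɾ, ɖ/.

dz, ɭ, ʐ, l, z, dʒ, ɾ, ɖ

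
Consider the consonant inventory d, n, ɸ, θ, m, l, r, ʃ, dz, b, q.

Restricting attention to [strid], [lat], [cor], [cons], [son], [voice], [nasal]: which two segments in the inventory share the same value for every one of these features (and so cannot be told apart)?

Both /q/ and /ɸ/ are [−strident], [−lateral], [−coronal], [+consonantal], [−sonorant], [−voice], [−nasal]. Since the list omits [continuant], [labial] and [dorsal] — which do distinguish the voiceless uvular stop from the voiceless bilabial fricative — this pair collapses; all other pairs remain distinct.

q, ɸ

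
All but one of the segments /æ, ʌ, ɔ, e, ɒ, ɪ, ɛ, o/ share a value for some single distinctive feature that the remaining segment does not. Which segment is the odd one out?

ɪ

[high] groups all but one: /ɔ, æ, ɒ, ɛ, ʌ, e, o/ share [-high] while /ɪ/ (high front unrounded lax vowel) alone is [+high]. Removing any other segment would not leave a single-feature class that excludes it.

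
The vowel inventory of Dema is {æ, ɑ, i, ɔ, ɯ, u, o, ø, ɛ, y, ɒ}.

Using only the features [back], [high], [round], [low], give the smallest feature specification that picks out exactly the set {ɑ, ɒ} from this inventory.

The class [+low], [+back] has exactly /ɑ, ɒ/ as its extension in this inventory. No smaller conjunction from the listed features achieves this: [+back] alone would also admit /ɔ, ɯ, u, o/; [+low] alone would also admit /æ/; and checking the remaining single features turns up none with this extension.

[+low, +back]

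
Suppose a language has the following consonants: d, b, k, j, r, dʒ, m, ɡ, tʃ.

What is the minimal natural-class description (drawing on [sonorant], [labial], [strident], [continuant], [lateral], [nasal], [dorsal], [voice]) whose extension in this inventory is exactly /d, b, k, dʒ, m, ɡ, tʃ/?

[-continuant]

The target set is precisely the extension of [-continuant] in this inventory.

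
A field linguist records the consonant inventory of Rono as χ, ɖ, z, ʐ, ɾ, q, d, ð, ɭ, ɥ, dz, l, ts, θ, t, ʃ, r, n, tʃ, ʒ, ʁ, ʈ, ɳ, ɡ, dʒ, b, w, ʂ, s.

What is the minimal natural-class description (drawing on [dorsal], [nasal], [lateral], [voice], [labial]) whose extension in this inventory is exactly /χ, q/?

[−voice, +dorsal]

Every target segment is [−voice], [+dorsal]; each remaining inventory member fails at least one of these. Each conjunct is needed — [+dorsal] alone would also admit /ɥ, ʁ, ɡ, w/; [−voice] alone would also admit /ts, θ, t, ʃ, …/ — and no other single listed feature has exactly this extension, so two is the minimum.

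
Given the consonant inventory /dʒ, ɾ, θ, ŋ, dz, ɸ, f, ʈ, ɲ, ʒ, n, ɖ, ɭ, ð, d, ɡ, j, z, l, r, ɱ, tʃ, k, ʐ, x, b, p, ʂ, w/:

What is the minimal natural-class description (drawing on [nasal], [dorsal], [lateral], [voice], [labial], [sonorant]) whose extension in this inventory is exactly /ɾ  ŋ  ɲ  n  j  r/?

[+sonorant, −lateral, −labial]

Every target segment is [+sonorant], [−lateral], [−labial]; each remaining inventory member fails at least one of these. Each conjunct is needed — [−lateral, −labial] alone would also admit /dʒ, θ, dz, ʈ, …/; [+sonorant, −labial] alone would also admit /ɭ, l/; [+sonorant, −lateral] alone would also admit /ɱ, w/ — and no other combination of two listed features has exactly this extension, so three is the minimum.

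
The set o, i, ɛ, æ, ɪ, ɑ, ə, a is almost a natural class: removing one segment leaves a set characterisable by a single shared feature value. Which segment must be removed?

/ɛ, ɑ, i, ə, ɪ, æ, a/ are all [−round], but /o/ (mid back rounded tense vowel) is [+round]. No other single segment can be removed to leave a set sharing one feature value that the removed segment lacks, so /o/ is the odd one out.

o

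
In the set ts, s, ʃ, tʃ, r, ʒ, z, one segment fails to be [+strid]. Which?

r

/ʒ, tʃ, z, s, ts, ʃ/ are all [+strident]; /r/ (alveolar trill) is [−strident].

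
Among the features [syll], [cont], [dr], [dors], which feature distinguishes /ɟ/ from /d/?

[dorsal]

The two segments share [−syllabic], [−continuant], [−delayed release]. The only feature from the list on which they differ: /ɟ/ is [+dorsal] while /d/ is [−dorsal].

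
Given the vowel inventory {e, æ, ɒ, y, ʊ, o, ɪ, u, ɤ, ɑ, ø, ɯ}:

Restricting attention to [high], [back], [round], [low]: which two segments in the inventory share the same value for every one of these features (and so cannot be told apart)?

Both /ʊ/ and /u/ are [+high], [+back], [+round], [−low]. Since the list omits [tense] — which does distinguish the high back rounded lax vowel from the high back rounded tense vowel — this pair collapses; all other pairs remain distinct.

ʊ, u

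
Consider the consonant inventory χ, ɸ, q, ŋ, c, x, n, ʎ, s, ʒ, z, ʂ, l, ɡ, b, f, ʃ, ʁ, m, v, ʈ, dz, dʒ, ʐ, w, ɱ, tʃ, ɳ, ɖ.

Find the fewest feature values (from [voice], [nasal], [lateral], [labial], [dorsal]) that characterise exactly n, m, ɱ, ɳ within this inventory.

The class [+nasal], [−dorsal] has exactly /n, m, ɱ, ɳ/ as its extension in this inventory. No smaller conjunction from the listed features achieves this: [−dorsal] alone would also admit /ɸ, s, ʒ, z, …/; [+nasal] alone would also admit /ŋ/; and checking the remaining single features turns up none with this extension.

[+nasal, −dorsal]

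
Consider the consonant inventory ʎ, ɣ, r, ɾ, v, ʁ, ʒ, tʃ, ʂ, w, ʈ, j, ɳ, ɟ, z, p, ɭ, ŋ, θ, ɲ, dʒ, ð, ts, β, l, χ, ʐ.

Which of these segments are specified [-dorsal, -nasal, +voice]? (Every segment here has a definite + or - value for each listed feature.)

Checking each segment against [-dorsal], [-nasal], [+voice]: /r/ (alveolar trill), /ɾ/ (alveolar tap), /v/ (voiced labiodental fricative), /ʒ/ (voiced postalveolar fricative), /z/ (voiced alveolar fricative), /ɭ/ (retroflex lateral approximant), among others, satisfy every feature; every other segment in the inventory fails at least one.

r, ɾ, v, ʒ, z, ɭ, dʒ, ð, β, l, ʐ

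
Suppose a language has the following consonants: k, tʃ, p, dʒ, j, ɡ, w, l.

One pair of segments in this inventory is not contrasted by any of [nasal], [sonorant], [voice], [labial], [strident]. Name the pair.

j, l

Both /j/ and /l/ are [-nasal], [+sonorant], [+voice], [-labial], [-strident]. Since the list omits [lateral] and [dorsal] — which do distinguish the palatal glide from the alveolar lateral approximant — this pair collapses; all other pairs remain distinct.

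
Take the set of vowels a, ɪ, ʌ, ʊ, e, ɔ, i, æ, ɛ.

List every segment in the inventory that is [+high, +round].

Eliminate segments failing any feature: /a, ʌ, e, ɔ, æ, ɛ/ are [−high]; /ɪ, i/ are [−round]. The remaining /ʊ/ satisfy [+high], [+round].

ʊ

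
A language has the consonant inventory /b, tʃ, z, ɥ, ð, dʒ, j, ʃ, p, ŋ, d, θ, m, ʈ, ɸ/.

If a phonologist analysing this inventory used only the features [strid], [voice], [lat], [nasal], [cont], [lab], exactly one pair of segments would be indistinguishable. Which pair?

ð, j

Both /ð/ and /j/ are [-strident], [+voice], [-lateral], [-nasal], [+continuant], [-labial]. Since the list omits [sonorant] and [dorsal] — which do distinguish the voiced dental fricative from the palatal glide — this pair collapses; all other pairs remain distinct.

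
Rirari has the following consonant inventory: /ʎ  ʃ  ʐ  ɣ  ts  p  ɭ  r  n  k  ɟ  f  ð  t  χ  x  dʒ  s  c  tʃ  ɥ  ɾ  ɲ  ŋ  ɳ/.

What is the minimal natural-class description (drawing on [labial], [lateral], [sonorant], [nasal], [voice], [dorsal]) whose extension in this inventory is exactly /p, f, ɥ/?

The target set is precisely the extension of [+labial] in this inventory.

[+labial]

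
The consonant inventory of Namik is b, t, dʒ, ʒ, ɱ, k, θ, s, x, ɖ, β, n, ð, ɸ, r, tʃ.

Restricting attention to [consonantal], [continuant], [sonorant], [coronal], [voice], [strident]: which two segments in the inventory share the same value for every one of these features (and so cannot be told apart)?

/x/ (voiceless velar fricative) and /ɸ/ (voiceless bilabial fricative) are both [+consonantal], [+continuant], [−sonorant], [−coronal], [−voice], [−strident], so none of the listed features separates them. (They do differ in [labial] and [dorsal], which are not among the given features.) Every other pair in the inventory differs on at least one listed feature.

x, ɸ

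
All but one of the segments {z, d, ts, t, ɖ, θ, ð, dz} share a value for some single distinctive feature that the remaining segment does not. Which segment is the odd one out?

ɖ

The remaining segments after removing /ɖ/ share [+anterior]; /ɖ/ (voiced retroflex stop) is [-anterior]. For every other candidate removal, the leftover set fails to share any single feature value that the removed segment lacks.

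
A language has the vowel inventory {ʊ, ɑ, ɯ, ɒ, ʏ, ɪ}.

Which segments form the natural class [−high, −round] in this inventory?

ɑ

Eliminate segments failing any feature: /ʊ, ɯ, ʏ, ɪ/ are [+high]; /ɒ/ is [+round]. The remaining /ɑ/ satisfy [−high], [−round].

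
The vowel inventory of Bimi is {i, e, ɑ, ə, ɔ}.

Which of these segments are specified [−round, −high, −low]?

e, ə

Eliminate segments failing any feature: /i/ is [+high]; /ɑ/ is [+low]; /ɔ/ is [+round]. The remaining /e, ə/ satisfy [−round], [−high], [−low].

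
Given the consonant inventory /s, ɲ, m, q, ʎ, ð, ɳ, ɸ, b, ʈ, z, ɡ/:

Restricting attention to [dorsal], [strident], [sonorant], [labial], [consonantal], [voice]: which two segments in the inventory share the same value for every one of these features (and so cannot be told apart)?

Both /ʎ/ and /ɲ/ are [+dorsal], [−strident], [+sonorant], [−labial], [+consonantal], [+voice]. Since the list omits [nasal] and [lateral] — which do distinguish the palatal lateral approximant from the palatal nasal — this pair collapses; all other pairs remain distinct.

ʎ, ɲ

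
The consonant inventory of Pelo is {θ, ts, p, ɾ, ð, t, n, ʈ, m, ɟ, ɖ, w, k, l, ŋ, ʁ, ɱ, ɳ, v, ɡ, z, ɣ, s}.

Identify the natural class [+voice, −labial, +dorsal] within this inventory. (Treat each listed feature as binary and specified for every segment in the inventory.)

First, the [+voice] segments are /ɾ, ð, n, m, ɟ, ɖ, w, l, ŋ, ʁ, ɱ, ɳ, v, ɡ, z, ɣ/.
Intersecting with [−labial] gives /ɾ, ð, n, ɟ, ɖ, l, ŋ, ʁ, ɳ, ɡ, z, ɣ/.
Within that set, [+dorsal] leaves /ɟ, ŋ, ʁ, ɡ, ɣ/.

ɟ, ŋ, ʁ, ɡ, ɣ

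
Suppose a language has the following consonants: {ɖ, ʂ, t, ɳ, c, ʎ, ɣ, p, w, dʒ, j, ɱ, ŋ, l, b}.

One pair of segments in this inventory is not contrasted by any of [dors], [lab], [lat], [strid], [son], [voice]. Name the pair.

ŋ, j

On the given features, /ŋ/ and /j/ have an identical profile: [+dorsal], [-labial], [-lateral], [-strident], [+sonorant], [+voice]. No other two segments in the inventory coincide on all 6 features. (They do differ in [nasal], [continuant] and [back], which are not among the given features.)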